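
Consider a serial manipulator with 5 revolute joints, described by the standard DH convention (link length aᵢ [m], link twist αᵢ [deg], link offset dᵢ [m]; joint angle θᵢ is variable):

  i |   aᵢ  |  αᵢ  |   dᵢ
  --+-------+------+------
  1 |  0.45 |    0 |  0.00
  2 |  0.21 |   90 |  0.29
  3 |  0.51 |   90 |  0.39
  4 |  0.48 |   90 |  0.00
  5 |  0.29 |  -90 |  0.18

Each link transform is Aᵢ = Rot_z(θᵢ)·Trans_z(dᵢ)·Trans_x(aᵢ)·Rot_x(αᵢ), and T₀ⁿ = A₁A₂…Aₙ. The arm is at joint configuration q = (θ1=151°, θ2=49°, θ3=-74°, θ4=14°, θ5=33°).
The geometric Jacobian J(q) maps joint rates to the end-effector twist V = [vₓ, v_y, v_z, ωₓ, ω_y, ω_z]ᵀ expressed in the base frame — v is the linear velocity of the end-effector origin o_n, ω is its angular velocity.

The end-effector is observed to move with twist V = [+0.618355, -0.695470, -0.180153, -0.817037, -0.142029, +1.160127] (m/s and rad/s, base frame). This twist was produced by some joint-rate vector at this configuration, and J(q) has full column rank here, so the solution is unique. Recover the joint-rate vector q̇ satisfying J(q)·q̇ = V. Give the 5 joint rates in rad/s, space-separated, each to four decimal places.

-0.2500 0.9810 -0.6060 -0.9030 -0.7750

o_n = [-0.9069, 0.4467, -0.9602]
J₁: ẑ×o_n = [-0.4467, -0.9069, 0.0000], ω = ẑ
J2: z=[0.0000, 0.0000, 1.0000] o=[-0.3936, 0.2182, 0.0000] → [-0.2285, -0.5133, 0.0000, 0.0000, 0.0000, 1.0000]
J3: z=[-0.3420, 0.9397, 0.0000] o=[-0.5909, 0.1463, 0.2900] → [-1.1748, -0.4276, 0.1942, -0.3420, 0.9397, 0.0000]
J4: z=[0.9033, 0.3288, -0.2756] o=[-0.8564, 0.4647, -0.2002] → [-0.2548, 0.7004, 0.0003, 0.9033, 0.3288, -0.2756]
J5: z=[0.2692, -0.9346, -0.2326] o=[-1.0167, 0.5300, -0.6479] → [0.2725, 0.0585, 0.0803, 0.2692, -0.9346, -0.2326]
q̇ = J⁺·V = [-0.2500, 0.9810, -0.6060, -0.9030, -0.7750]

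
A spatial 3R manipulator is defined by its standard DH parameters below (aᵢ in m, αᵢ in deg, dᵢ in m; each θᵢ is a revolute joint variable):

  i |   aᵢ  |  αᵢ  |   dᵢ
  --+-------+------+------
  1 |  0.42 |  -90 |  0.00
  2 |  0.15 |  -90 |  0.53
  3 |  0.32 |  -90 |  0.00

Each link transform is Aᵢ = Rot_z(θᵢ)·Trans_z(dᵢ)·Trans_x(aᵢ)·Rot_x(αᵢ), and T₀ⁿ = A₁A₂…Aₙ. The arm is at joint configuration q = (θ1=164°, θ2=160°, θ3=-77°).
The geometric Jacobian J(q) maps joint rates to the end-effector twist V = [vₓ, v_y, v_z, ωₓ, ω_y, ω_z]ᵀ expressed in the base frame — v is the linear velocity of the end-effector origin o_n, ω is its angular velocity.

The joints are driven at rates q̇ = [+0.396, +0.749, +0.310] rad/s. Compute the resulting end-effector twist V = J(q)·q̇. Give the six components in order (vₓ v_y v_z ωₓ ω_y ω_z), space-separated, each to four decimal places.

o_n = [-0.4352, -0.7509, -0.0759]
J₁: ẑ×o_n = [0.7509, -0.4352, 0.0000], ω = ẑ
J2: z=[-0.2756, -0.9613, 0.0000] o=[-0.4037, 0.1158, 0.0000] → [0.0730, -0.0209, 0.2086, -0.2756, -0.9613, 0.0000]
J3: z=[0.3288, -0.0943, 0.9397] o=[-0.4143, -0.4326, -0.0513] → [0.3015, -0.0116, -0.1066, 0.3288, -0.0943, 0.9397]
V = J·q̇ = [0.4455, -0.1916, 0.1232, -0.1045, -0.7492, 0.6873]

0.4455 -0.1916 0.1232 -0.1045 -0.7492 0.6873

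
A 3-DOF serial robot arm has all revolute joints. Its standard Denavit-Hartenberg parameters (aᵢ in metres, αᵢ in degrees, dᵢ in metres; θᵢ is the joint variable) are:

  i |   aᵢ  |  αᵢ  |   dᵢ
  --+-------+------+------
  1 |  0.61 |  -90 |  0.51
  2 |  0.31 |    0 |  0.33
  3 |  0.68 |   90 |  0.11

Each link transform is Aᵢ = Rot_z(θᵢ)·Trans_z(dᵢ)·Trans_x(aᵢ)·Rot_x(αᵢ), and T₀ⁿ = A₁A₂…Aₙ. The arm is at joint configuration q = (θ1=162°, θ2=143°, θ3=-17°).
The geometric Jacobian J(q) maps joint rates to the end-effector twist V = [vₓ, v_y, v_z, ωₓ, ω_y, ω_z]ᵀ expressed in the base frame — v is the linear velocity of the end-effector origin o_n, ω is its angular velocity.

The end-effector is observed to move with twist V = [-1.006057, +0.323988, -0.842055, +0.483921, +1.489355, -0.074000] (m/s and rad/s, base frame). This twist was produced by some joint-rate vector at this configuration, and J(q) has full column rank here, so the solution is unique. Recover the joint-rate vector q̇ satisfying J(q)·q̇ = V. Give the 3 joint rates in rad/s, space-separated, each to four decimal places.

-0.0740 -0.8730 -0.6930

o_n = [-0.1005, -0.4300, -0.2267]
J₁: ẑ×o_n = [0.4300, -0.1005, 0.0000], ω = ẑ
J2: z=[-0.3090, -0.9511, 0.0000] o=[-0.5801, 0.1885, 0.5100] → [0.7006, -0.2277, 0.6473, -0.3090, -0.9511, 0.0000]
J3: z=[-0.3090, -0.9511, 0.0000] o=[-0.4467, -0.2019, 0.3234] → [0.5232, -0.1700, 0.3997, -0.3090, -0.9511, 0.0000]
q̇ = J⁺·V = [-0.0740, -0.8730, -0.6930]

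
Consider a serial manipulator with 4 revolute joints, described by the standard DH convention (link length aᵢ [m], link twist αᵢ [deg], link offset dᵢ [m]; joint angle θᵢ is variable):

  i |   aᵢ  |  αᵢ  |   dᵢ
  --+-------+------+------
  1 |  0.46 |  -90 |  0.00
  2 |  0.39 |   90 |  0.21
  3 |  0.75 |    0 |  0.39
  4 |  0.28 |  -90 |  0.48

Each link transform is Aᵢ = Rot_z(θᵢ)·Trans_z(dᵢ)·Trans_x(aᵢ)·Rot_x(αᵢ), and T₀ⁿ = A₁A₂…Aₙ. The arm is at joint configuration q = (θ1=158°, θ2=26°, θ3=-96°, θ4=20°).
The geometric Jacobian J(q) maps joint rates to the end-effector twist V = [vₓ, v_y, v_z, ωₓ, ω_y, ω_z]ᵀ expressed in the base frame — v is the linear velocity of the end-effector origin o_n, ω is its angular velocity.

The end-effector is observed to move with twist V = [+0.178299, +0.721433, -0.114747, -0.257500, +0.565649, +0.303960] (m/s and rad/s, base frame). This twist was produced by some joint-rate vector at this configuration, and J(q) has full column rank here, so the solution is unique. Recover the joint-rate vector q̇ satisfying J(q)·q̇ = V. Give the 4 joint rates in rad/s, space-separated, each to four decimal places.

-0.6200 -0.4280 0.9220 0.1060

o_n = [-0.7937, 1.1917, 0.6157]
J₁: ẑ×o_n = [-1.1917, -0.7937, 0.0000], ω = ẑ
J2: z=[-0.3746, -0.9272, 0.0000] o=[-0.4265, 0.1723, 0.0000] → [-0.5708, 0.2306, -0.7223, -0.3746, -0.9272, 0.0000]
J3: z=[-0.4065, 0.1642, 0.8988] o=[-0.8302, 0.1089, -0.1710] → [-0.8440, 0.3525, -0.4461, -0.4065, 0.1642, 0.8988]
J4: z=[-0.4065, 0.1642, 0.8988] o=[-0.6439, 0.8381, 0.2139] → [-0.2518, 0.0287, -0.1191, -0.4065, 0.1642, 0.8988]
q̇ = J⁺·V = [-0.6200, -0.4280, 0.9220, 0.1060]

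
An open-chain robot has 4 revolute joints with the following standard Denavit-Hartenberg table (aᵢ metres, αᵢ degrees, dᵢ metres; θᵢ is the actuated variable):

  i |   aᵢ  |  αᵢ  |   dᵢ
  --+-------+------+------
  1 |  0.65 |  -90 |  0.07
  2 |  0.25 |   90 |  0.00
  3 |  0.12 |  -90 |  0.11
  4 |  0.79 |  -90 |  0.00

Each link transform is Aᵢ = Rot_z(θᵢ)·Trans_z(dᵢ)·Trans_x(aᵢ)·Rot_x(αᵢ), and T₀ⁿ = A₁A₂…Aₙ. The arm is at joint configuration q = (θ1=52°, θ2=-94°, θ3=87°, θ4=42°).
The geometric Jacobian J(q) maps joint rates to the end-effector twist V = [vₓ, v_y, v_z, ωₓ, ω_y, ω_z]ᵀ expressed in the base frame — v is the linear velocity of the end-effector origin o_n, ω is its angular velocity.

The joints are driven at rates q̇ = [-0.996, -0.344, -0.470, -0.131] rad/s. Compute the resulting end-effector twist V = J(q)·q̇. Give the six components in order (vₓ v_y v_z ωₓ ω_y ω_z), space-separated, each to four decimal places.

o_n = [0.0885, 1.2602, 0.3855]
J₁: ẑ×o_n = [-1.2602, 0.0885, 0.0000], ω = ẑ
J2: z=[-0.7880, 0.6157, 0.0000] o=[0.4002, 0.5122, 0.0700] → [0.1942, 0.2486, -0.3976, -0.7880, 0.6157, 0.0000]
J3: z=[-0.6142, -0.7861, -0.0698] o=[0.3894, 0.4985, 0.3194] → [0.0012, 0.0616, -0.7044, -0.6142, -0.7861, -0.0698]
J4: z=[0.0016, 0.0871, -0.9962] o=[0.2272, 0.4854, 0.3180] → [0.7777, 0.1380, 0.0134, 0.0016, 0.0871, -0.9962]
V = J·q̇ = [1.0859, -0.2207, 0.4661, 0.5595, 0.1463, -0.8327]

1.0859 -0.2207 0.4661 0.5595 0.1463 -0.8327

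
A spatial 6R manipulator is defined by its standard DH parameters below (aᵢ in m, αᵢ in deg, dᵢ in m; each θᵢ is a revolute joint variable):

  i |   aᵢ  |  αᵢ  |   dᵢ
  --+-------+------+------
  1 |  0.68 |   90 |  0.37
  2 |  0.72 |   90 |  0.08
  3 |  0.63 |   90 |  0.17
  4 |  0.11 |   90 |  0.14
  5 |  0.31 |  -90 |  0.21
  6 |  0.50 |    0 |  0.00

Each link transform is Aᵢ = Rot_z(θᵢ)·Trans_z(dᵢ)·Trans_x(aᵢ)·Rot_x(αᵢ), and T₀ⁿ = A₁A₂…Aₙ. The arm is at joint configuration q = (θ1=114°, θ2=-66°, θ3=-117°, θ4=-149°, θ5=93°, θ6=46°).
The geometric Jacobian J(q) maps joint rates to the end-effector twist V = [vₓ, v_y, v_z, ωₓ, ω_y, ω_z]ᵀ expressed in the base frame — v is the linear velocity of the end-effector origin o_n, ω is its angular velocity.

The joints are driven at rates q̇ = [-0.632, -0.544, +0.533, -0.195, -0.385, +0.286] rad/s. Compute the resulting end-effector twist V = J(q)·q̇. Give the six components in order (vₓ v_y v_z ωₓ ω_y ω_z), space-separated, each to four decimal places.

-0.2536 0.4768 -0.1062 -0.8123 -0.7180 -0.7615

o_n = [-0.3484, 0.4612, 0.6258]
J₁: ẑ×o_n = [-0.4612, -0.3484, 0.0000], ω = ẑ
J2: z=[0.9135, 0.4067, 0.0000] o=[-0.2766, 0.6212, 0.3700] → [0.1040, -0.2337, -0.1169, 0.9135, 0.4067, 0.0000]
J3: z=[0.3716, -0.8346, -0.4067] o=[-0.3226, 0.9213, -0.2878] → [-0.9495, -0.3289, -0.1925, 0.3716, -0.8346, -0.4067]
J4: z=[0.5621, -0.1464, 0.8140] o=[-0.7249, 0.4448, -0.0956] → [-0.1190, -0.0991, 0.0644, 0.5621, -0.1464, 0.8140]
J5: z=[0.6990, -0.4418, -0.5622] o=[-0.5976, 0.5217, 0.0023] → [-0.3095, -0.5759, 0.0678, 0.6990, -0.4418, -0.5622]
J6: z=[-0.4708, -0.8762, 0.1032] o=[-0.2840, 0.3692, 0.1386] → [-0.4364, 0.2227, -0.0998, -0.4708, -0.8762, 0.1032]
V = J·q̇ = [-0.2536, 0.4768, -0.1062, -0.8123, -0.7180, -0.7615]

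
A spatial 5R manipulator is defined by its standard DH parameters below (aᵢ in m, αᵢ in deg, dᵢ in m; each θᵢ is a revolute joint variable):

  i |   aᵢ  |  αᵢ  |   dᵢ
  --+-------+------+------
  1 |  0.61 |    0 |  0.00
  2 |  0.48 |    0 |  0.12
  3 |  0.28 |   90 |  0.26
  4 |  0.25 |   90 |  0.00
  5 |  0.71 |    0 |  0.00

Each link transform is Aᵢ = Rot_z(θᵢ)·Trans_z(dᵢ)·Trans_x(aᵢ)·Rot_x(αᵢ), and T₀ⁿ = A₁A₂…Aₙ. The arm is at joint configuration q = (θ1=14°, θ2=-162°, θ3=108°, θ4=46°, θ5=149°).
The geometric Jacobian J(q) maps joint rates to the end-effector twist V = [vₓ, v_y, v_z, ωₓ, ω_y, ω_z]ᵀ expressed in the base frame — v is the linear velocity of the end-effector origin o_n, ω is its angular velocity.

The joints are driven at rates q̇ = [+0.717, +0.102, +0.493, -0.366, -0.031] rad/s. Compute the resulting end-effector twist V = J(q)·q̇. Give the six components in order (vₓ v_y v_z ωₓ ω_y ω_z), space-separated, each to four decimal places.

0.4177 -0.1452 0.0993 0.2182 0.2947 1.3335

o_n = [-0.0266, -0.4068, 0.1221]
J₁: ẑ×o_n = [0.4068, -0.0266, 0.0000], ω = ẑ
J2: z=[0.0000, 0.0000, 1.0000] o=[0.5919, 0.1476, 0.0000] → [0.5544, -0.6184, 0.0000, 0.0000, 0.0000, 1.0000]
J3: z=[0.0000, 0.0000, 1.0000] o=[0.1848, -0.1068, 0.1200] → [0.3000, -0.2114, 0.0000, 0.0000, 0.0000, 1.0000]
J4: z=[-0.6428, -0.7660, 0.0000] o=[0.3993, -0.2868, 0.3800] → [0.1976, -0.1658, -0.2491, -0.6428, -0.7660, 0.0000]
J5: z=[0.5510, -0.4624, -0.6947] o=[0.5323, -0.3984, 0.5598] → [0.1966, 0.6295, -0.2630, 0.5510, -0.4624, -0.6947]
V = J·q̇ = [0.4177, -0.1452, 0.0993, 0.2182, 0.2947, 1.3335]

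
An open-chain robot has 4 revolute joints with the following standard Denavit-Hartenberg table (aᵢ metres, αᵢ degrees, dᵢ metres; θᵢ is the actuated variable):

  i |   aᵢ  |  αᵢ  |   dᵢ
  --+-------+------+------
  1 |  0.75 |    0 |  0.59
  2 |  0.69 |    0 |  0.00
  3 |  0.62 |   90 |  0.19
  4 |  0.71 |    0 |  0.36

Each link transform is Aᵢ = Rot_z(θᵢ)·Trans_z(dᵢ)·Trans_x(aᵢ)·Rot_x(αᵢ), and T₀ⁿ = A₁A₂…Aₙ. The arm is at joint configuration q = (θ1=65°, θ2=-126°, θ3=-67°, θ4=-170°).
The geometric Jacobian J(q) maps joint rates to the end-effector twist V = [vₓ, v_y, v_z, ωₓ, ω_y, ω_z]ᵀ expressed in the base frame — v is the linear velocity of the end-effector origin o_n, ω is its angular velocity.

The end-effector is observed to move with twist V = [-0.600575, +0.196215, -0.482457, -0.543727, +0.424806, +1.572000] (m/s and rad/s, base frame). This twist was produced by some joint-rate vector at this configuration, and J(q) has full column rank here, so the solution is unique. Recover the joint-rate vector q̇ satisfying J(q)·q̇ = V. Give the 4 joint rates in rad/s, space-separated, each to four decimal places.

0.9930 -0.0430 0.6220 0.6900

o_n = [0.4166, 0.3603, 0.6567]
J₁: ẑ×o_n = [-0.3603, 0.4166, 0.0000], ω = ẑ
J2: z=[0.0000, 0.0000, 1.0000] o=[0.3170, 0.6797, 0.5900] → [0.3194, 0.0996, -0.0000, 0.0000, 0.0000, 1.0000]
J3: z=[0.0000, 0.0000, 1.0000] o=[0.6515, 0.0762, 0.5900] → [-0.2841, -0.2349, 0.0000, 0.0000, 0.0000, 1.0000]
J4: z=[-0.7880, 0.6157, 0.0000] o=[0.2698, -0.4123, 0.7800] → [-0.0759, -0.0972, -0.6992, -0.7880, 0.6157, 0.0000]
q̇ = J⁺·V = [0.9930, -0.0430, 0.6220, 0.6900]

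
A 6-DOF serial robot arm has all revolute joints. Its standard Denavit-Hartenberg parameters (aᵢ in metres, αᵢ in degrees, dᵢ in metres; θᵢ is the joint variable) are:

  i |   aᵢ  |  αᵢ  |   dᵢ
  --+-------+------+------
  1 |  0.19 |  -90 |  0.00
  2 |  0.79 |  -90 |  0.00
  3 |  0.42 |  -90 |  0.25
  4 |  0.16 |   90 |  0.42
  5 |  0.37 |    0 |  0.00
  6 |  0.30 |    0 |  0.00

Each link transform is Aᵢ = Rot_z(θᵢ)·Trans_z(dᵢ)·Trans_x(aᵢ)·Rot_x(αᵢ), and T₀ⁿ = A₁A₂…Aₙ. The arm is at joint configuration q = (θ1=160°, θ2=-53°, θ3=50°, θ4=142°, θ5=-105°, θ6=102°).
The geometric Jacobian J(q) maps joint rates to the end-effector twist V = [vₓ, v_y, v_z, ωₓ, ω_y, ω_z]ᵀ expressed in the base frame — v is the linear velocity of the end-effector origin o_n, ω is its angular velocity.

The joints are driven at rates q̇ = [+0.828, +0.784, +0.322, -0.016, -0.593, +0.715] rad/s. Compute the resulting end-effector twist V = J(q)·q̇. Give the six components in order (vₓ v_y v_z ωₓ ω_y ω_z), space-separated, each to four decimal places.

o_n = [-0.6277, 0.3692, 0.6550]
J₁: ẑ×o_n = [-0.3692, -0.6277, 0.0000], ω = ẑ
J2: z=[-0.3420, -0.9397, 0.0000] o=[-0.1785, 0.0650, 0.0000] → [-0.6155, 0.2240, -0.5261, -0.3420, -0.9397, 0.0000]
J3: z=[-0.7505, 0.2731, -0.6018] o=[-0.6253, 0.2276, 0.6309] → [0.0918, 0.0195, -0.1056, -0.7505, 0.2731, -0.6018]
J4: z=[0.6531, 0.4463, -0.6118] o=[-0.8556, 0.6538, 0.6961] → [-0.1924, -0.1126, -0.2875, 0.6531, 0.4463, -0.6118]
J5: z=[0.5289, 0.3094, 0.7903] o=[-0.4945, 0.7069, 0.4337] → [0.3353, -0.2223, -0.1374, 0.5289, 0.3094, 0.7903]
J6: z=[0.5289, 0.3094, 0.7903] o=[-0.7798, 0.6278, 0.6556] → [0.2042, 0.1205, -0.1838, 0.5289, 0.3094, 0.7903]
V = J·q̇ = [-0.8085, -0.1180, -0.4919, -0.4557, -0.6182, 0.7404]

-0.8085 -0.1180 -0.4919 -0.4557 -0.6182 0.7404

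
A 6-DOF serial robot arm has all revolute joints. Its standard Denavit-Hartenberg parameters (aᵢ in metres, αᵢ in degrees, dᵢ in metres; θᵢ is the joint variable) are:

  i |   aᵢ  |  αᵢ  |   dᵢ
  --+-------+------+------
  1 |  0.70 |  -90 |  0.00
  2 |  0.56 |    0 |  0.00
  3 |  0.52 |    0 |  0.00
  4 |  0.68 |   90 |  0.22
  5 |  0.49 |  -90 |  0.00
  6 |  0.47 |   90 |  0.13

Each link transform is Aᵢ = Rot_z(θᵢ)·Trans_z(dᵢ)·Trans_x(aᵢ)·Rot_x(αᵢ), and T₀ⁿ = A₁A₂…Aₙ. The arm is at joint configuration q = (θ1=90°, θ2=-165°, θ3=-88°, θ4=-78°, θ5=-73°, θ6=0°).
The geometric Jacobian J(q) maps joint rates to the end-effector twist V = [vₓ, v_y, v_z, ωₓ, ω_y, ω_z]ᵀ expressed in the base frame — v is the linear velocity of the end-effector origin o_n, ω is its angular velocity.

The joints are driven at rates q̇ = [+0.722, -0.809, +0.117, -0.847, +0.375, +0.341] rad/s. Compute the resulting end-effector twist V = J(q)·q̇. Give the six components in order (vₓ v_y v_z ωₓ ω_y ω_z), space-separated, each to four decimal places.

-0.8421 1.7239 0.6175 1.4393 0.4670 0.8919

o_n = [0.6600, 0.9560, -0.8784]
J₁: ẑ×o_n = [-0.9560, 0.6600, 0.0000], ω = ẑ
J2: z=[-1.0000, 0.0000, 0.0000] o=[0.0000, 0.7000, 0.0000] → [-0.0000, -0.8784, -0.2560, -1.0000, 0.0000, 0.0000]
J3: z=[-1.0000, 0.0000, 0.0000] o=[0.0000, 0.1591, 0.1449] → [-0.0000, -1.0233, -0.7969, -1.0000, 0.0000, 0.0000]
J4: z=[-1.0000, 0.0000, 0.0000] o=[-0.0000, 0.0070, -0.3523] → [-0.0000, -0.5260, -0.9490, -1.0000, 0.0000, 0.0000]
J5: z=[0.0000, 0.4848, 0.8746] o=[-0.2200, 0.6018, -0.6820] → [-0.4050, 0.7697, -0.4267, 0.0000, 0.4848, 0.8746]
J6: z=[-0.2924, 0.8364, -0.4636] o=[0.2486, 0.7271, -0.7515] → [-0.0000, -0.2279, -0.4111, -0.2924, 0.8364, -0.4636]
V = J·q̇ = [-0.8421, 1.7239, 0.6175, 1.4393, 0.4670, 0.8919]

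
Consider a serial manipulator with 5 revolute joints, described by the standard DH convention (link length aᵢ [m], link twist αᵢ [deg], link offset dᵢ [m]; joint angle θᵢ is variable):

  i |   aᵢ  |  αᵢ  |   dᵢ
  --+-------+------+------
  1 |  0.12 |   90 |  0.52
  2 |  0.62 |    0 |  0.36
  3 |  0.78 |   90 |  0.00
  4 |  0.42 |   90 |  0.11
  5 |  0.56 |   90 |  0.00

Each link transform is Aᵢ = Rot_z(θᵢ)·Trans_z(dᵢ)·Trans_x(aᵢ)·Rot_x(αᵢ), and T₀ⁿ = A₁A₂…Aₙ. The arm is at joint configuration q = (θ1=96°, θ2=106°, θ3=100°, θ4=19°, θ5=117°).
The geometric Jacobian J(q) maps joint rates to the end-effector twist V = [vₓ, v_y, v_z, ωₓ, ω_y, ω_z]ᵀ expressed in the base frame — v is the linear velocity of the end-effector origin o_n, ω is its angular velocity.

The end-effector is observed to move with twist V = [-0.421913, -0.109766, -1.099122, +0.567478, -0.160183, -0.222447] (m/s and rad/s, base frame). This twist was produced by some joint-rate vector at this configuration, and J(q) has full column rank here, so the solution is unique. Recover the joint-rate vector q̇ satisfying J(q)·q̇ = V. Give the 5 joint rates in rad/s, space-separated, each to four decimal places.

o_n = [0.5329, -1.1102, 1.2527]
J₁: ẑ×o_n = [1.1102, 0.5329, -0.0000], ω = ẑ
J2: z=[0.9945, 0.1045, 0.0000] o=[-0.0125, 0.1193, 0.5200] → [0.0766, -0.7287, -1.2798, 0.9945, 0.1045, 0.0000]
J3: z=[0.9945, 0.1045, 0.0000] o=[0.3633, -0.0130, 1.1160] → [0.0143, -0.1359, -1.1089, 0.9945, 0.1045, 0.0000]
J4: z=[0.0458, -0.4360, 0.8988] o=[0.4366, -0.7102, 0.7741] → [0.1508, 0.0646, 0.0237, 0.0458, -0.4360, 0.8988]
J5: z=[-0.9098, -0.3898, -0.1427] o=[0.6150, -1.0988, 0.6988] → [-0.2175, 0.5156, -0.0217, -0.9098, -0.3898, -0.1427]
q̇ = J⁺·V = [-0.3350, 0.0750, 0.9000, 0.1970, 0.4520]

-0.3350 0.0750 0.9000 0.1970 0.4520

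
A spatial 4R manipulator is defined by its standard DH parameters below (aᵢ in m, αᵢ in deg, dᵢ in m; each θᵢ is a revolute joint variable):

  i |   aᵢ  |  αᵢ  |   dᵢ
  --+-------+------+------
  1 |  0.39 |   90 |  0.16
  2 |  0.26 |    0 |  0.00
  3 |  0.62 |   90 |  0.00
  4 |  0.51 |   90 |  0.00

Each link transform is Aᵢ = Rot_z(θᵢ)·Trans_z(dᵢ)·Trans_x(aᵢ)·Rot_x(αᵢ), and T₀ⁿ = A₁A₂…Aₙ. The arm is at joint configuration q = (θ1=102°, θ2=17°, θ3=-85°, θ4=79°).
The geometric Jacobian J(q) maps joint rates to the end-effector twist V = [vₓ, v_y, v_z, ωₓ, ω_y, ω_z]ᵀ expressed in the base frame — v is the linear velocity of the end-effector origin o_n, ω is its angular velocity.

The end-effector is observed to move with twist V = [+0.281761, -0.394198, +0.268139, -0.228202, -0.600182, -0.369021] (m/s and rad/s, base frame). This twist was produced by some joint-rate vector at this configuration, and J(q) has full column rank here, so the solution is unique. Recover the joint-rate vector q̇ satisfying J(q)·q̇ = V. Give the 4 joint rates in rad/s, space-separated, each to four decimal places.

-0.1510 0.3680 -0.7160 0.5820

o_n = [0.3010, 0.9916, -0.4291]
J₁: ẑ×o_n = [-0.9916, 0.3010, 0.0000], ω = ẑ
J2: z=[0.9781, 0.2079, 0.0000] o=[-0.0811, 0.3815, 0.1600] → [-0.1225, 0.5762, 0.5173, 0.9781, 0.2079, 0.0000]
J3: z=[0.9781, 0.2079, 0.0000] o=[-0.1328, 0.6247, 0.2360] → [-0.1383, 0.6505, 0.2687, 0.9781, 0.2079, 0.0000]
J4: z=[0.1928, -0.9069, -0.3746] o=[-0.1811, 0.8519, -0.3388] → [0.1342, -0.1632, 0.4642, 0.1928, -0.9069, -0.3746]
q̇ = J⁺·V = [-0.1510, 0.3680, -0.7160, 0.5820]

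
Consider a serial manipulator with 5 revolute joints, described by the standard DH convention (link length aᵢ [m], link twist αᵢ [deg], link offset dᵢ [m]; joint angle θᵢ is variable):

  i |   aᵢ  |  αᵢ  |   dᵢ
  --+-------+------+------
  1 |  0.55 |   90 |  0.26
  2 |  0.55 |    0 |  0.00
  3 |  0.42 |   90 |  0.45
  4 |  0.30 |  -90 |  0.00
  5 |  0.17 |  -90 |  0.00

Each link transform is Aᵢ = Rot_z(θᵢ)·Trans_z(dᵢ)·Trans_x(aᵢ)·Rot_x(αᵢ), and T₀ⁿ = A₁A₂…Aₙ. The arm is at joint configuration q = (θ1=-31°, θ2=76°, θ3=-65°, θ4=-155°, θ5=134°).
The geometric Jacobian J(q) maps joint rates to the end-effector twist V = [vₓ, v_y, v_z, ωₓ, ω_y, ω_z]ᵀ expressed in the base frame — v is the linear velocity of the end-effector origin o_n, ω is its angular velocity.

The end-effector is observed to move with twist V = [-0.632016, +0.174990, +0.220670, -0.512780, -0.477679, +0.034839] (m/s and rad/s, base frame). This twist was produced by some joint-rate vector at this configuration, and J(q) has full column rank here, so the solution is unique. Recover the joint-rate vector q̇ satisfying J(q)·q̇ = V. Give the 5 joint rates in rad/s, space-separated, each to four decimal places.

-0.1700 0.8330 -0.4830 -0.2380 -0.3570

o_n = [0.5880, -0.7886, 0.9624]
J₁: ẑ×o_n = [0.7886, 0.5880, -0.0000], ω = ẑ
J2: z=[-0.5150, -0.8572, 0.0000] o=[0.4714, -0.2833, 0.2600] → [-0.6021, 0.3618, 0.3602, -0.5150, -0.8572, 0.0000]
J3: z=[-0.5150, -0.8572, 0.0000] o=[0.5855, -0.3518, 0.7937] → [-0.1446, 0.0869, 0.2271, -0.5150, -0.8572, 0.0000]
J4: z=[0.1636, -0.0983, -0.9816] o=[0.7071, -0.9499, 0.8738] → [0.1496, 0.1024, 0.0147, 0.1636, -0.0983, -0.9816]
J5: z=[0.8224, 0.5632, 0.0806] o=[0.5436, -0.7037, 0.8219] → [0.0860, -0.1119, -0.0948, 0.8224, 0.5632, 0.0806]
q̇ = J⁺·V = [-0.1700, 0.8330, -0.4830, -0.2380, -0.3570]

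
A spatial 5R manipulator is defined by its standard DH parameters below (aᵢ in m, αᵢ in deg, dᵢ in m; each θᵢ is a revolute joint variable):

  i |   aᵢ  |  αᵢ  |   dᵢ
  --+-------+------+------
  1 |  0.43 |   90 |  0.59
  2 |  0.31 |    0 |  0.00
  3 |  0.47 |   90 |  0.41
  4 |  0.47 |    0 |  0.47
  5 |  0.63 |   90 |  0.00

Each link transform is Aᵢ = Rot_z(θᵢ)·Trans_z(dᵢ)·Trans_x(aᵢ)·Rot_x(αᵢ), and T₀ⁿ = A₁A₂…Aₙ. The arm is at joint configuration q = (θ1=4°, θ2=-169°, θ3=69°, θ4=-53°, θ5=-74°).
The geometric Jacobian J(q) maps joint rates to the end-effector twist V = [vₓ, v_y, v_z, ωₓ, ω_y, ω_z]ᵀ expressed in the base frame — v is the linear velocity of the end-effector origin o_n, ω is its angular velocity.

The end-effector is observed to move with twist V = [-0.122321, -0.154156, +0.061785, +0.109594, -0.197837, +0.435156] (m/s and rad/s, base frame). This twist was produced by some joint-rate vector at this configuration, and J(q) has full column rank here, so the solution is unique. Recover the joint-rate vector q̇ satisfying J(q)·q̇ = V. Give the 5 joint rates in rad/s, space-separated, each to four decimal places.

o_n = [-0.4338, 0.4393, 0.2444]
J₁: ẑ×o_n = [-0.4393, -0.4338, 0.0000], ω = ẑ
J2: z=[0.0698, -0.9976, 0.0000] o=[0.4290, 0.0300, 0.5900] → [0.3447, 0.0241, -0.8321, 0.0698, -0.9976, 0.0000]
J3: z=[0.0698, -0.9976, 0.0000] o=[0.1254, 0.0088, 0.5308] → [0.2857, 0.0200, -0.5278, 0.0698, -0.9976, 0.0000]
J4: z=[-0.9824, -0.0687, 0.1736] o=[0.0726, -0.4059, 0.0680] → [-0.1589, 0.0854, -0.8652, -0.9824, -0.0687, 0.1736]
J5: z=[-0.9824, -0.0687, 0.1736] o=[-0.4643, -0.0672, -0.1290] → [-0.1136, 0.3721, -0.4955, -0.9824, -0.0687, 0.1736]
q̇ = J⁺·V = [0.4520, -0.0860, 0.2910, -0.2590, 0.1620]

0.4520 -0.0860 0.2910 -0.2590 0.1620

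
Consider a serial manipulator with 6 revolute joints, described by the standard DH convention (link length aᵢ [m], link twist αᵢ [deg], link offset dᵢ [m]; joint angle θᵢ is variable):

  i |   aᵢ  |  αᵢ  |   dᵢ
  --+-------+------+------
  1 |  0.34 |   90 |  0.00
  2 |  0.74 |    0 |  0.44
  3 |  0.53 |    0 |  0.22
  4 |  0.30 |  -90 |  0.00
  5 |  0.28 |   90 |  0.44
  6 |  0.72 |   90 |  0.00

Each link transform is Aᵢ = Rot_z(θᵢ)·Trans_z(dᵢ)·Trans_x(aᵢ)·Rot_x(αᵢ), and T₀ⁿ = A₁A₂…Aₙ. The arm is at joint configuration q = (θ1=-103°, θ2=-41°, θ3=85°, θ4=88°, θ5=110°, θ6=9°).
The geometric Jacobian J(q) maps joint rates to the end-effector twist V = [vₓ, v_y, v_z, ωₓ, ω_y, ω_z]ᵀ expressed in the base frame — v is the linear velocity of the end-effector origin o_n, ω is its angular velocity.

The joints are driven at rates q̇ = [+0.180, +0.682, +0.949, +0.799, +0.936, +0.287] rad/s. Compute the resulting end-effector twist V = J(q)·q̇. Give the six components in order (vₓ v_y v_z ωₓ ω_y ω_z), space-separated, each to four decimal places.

o_n = [0.0630, -0.9332, -0.5161]
J₁: ẑ×o_n = [0.9332, 0.0630, -0.0000], ω = ẑ
J2: z=[-0.9744, 0.2250, 0.0000] o=[-0.0765, -0.3313, 0.0000] → [-0.1161, -0.5028, 0.5551, -0.9744, 0.2250, 0.0000]
J3: z=[-0.9744, 0.2250, 0.0000] o=[-0.6308, -0.7765, -0.4855] → [-0.0069, -0.0298, -0.0033, -0.9744, 0.2250, 0.0000]
J4: z=[-0.9744, 0.2250, 0.0000] o=[-0.9310, -1.0985, -0.1173] → [-0.0897, -0.3885, -0.3846, -0.9744, 0.2250, 0.0000]
J5: z=[0.1672, 0.7241, -0.6691] o=[-0.8858, -0.9029, 0.1056] → [-0.4705, -0.5310, -0.6921, 0.1672, 0.7241, -0.6691]
J6: z=[0.4747, 0.5357, 0.6983] o=[-0.5703, -0.7059, -0.2600] → [0.0216, 0.5639, -0.4472, 0.4747, 0.5357, 0.6983]
V = J·q̇ = [-0.4236, -1.0055, -0.7081, -2.0750, 1.3781, -0.2459]

-0.4236 -1.0055 -0.7081 -2.0750 1.3781 -0.2459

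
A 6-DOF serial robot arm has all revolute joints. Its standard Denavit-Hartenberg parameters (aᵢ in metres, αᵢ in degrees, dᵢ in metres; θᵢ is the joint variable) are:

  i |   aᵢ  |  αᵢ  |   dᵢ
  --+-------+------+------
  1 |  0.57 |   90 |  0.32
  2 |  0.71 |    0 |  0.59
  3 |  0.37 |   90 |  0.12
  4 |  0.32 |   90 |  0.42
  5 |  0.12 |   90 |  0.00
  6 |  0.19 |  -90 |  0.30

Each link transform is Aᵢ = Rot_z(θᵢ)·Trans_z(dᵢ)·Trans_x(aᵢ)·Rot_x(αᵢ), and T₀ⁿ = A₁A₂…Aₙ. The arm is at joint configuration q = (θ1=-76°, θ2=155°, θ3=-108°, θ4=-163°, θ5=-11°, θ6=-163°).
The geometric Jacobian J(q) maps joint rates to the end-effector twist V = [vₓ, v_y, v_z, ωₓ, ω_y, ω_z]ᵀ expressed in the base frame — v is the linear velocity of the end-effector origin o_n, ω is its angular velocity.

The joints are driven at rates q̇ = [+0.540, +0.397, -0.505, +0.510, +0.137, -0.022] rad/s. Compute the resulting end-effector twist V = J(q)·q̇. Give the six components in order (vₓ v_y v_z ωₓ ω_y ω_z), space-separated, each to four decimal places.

o_n = [-0.5417, -0.2984, 0.6675]
J₁: ẑ×o_n = [0.2984, -0.5417, 0.0000], ω = ẑ
J2: z=[-0.9703, -0.2419, 0.0000] o=[0.1379, -0.5531, 0.3200] → [-0.0841, 0.3372, -0.4115, -0.9703, -0.2419, 0.0000]
J3: z=[-0.9703, -0.2419, 0.0000] o=[-0.5903, -0.0714, 0.6201] → [-0.0115, 0.0460, 0.2319, -0.9703, -0.2419, 0.0000]
J4: z=[0.1769, -0.7096, -0.6820] o=[-0.6456, -0.3453, 0.8907] → [0.1904, -0.0314, 0.0821, 0.1769, -0.7096, -0.6820]
J5: z=[-0.9761, -0.0379, -0.2138] o=[-0.5310, -0.4182, 0.3804] → [0.0148, 0.2825, -0.1174, -0.9761, -0.0379, -0.2138]
J6: z=[-0.1977, 0.5623, 0.8029] o=[-0.5203, -0.3191, 0.3136] → [0.1824, 0.0528, 0.0079, -0.1977, 0.5623, 0.8029]
V = J·q̇ = [0.2286, -0.1604, -0.2549, 0.0656, -0.3533, 0.1452]

0.2286 -0.1604 -0.2549 0.0656 -0.3533 0.1452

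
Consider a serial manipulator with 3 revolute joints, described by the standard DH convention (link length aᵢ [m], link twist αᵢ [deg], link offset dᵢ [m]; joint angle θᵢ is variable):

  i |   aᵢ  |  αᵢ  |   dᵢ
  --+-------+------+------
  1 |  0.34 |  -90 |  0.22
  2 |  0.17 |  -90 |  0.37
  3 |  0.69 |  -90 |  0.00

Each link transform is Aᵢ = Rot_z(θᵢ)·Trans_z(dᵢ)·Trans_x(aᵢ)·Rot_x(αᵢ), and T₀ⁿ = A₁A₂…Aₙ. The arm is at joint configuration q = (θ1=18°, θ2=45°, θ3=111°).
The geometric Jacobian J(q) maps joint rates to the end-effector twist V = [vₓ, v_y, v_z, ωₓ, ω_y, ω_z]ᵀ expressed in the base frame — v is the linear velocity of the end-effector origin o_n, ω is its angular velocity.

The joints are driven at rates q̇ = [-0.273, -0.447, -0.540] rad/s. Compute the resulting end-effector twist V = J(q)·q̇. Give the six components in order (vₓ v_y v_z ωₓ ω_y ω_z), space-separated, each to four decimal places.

o_n = [0.3561, -0.1726, 0.2746]
J₁: ẑ×o_n = [0.1726, 0.3561, -0.0000], ω = ẑ
J2: z=[-0.3090, 0.9511, 0.0000] o=[0.3234, 0.1051, 0.2200] → [0.0520, 0.0169, 0.0546, -0.3090, 0.9511, 0.0000]
J3: z=[-0.6725, -0.2185, -0.7071] o=[0.3233, 0.4941, 0.0998] → [-0.5096, 0.0944, 0.4555, -0.6725, -0.2185, -0.7071]
V = J·q̇ = [0.2049, -0.1558, -0.2704, 0.5013, -0.3071, 0.1088]

0.2049 -0.1558 -0.2704 0.5013 -0.3071 0.1088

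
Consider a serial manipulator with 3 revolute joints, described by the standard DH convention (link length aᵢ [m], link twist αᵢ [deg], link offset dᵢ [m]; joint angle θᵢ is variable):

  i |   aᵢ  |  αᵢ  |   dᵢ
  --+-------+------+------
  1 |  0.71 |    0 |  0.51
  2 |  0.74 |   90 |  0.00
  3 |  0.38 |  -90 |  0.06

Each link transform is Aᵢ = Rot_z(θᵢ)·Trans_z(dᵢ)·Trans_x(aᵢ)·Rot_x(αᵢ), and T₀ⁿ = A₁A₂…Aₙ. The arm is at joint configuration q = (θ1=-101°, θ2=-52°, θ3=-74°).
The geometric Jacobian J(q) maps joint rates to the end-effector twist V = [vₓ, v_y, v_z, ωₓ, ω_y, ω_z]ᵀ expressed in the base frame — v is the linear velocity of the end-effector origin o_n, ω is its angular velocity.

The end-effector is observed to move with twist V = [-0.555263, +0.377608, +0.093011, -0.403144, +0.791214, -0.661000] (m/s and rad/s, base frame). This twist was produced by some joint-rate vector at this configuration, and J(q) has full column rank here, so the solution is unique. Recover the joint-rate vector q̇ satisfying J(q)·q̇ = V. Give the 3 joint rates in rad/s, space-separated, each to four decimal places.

-0.0690 -0.5920 0.8880

o_n = [-0.9154, -1.0270, 0.1447]
J₁: ẑ×o_n = [1.0270, -0.9154, 0.0000], ω = ẑ
J2: z=[0.0000, 0.0000, 1.0000] o=[-0.1355, -0.6970, 0.5100] → [0.3300, -0.7799, 0.0000, 0.0000, 0.0000, 1.0000]
J3: z=[-0.4540, 0.8910, 0.0000] o=[-0.7948, -1.0329, 0.5100] → [-0.3255, -0.1658, 0.1047, -0.4540, 0.8910, 0.0000]
q̇ = J⁺·V = [-0.0690, -0.5920, 0.8880]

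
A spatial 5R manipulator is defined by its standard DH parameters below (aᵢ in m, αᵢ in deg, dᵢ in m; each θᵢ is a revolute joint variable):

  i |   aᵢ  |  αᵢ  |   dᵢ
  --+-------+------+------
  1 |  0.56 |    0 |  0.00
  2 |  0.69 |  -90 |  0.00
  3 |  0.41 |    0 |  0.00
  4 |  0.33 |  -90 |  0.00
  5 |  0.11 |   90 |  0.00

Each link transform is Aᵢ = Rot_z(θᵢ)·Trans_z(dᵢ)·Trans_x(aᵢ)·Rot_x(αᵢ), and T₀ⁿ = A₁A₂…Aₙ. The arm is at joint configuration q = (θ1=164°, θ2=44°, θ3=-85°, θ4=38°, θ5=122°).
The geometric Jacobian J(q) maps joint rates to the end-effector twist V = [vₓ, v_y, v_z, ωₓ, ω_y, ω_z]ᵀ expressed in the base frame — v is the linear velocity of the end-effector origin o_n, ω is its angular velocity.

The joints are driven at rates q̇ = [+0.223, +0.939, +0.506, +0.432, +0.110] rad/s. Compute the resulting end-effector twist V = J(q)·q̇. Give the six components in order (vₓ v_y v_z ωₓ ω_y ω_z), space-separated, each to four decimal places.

0.0290 -1.2926 -0.1994 0.3693 -0.8660 1.0870

o_n = [-1.3865, -0.1910, 0.6072]
J₁: ẑ×o_n = [0.1910, -1.3865, 0.0000], ω = ẑ
J2: z=[0.0000, 0.0000, 1.0000] o=[-0.5383, 0.1544, 0.0000] → [0.3453, -0.8482, 0.0000, 0.0000, 0.0000, 1.0000]
J3: z=[0.4695, -0.8829, 0.0000] o=[-1.1475, -0.1696, 0.0000] → [-0.5361, -0.2850, -0.2210, 0.4695, -0.8829, 0.0000]
J4: z=[0.4695, -0.8829, 0.0000] o=[-1.1791, -0.1864, 0.4084] → [-0.1755, -0.0933, -0.1853, 0.4695, -0.8829, 0.0000]
J5: z=[-0.6457, -0.3433, -0.6820] o=[-1.3778, -0.2920, 0.6498] → [0.0835, -0.0216, -0.0682, -0.6457, -0.3433, -0.6820]
V = J·q̇ = [0.0290, -1.2926, -0.1994, 0.3693, -0.8660, 1.0870]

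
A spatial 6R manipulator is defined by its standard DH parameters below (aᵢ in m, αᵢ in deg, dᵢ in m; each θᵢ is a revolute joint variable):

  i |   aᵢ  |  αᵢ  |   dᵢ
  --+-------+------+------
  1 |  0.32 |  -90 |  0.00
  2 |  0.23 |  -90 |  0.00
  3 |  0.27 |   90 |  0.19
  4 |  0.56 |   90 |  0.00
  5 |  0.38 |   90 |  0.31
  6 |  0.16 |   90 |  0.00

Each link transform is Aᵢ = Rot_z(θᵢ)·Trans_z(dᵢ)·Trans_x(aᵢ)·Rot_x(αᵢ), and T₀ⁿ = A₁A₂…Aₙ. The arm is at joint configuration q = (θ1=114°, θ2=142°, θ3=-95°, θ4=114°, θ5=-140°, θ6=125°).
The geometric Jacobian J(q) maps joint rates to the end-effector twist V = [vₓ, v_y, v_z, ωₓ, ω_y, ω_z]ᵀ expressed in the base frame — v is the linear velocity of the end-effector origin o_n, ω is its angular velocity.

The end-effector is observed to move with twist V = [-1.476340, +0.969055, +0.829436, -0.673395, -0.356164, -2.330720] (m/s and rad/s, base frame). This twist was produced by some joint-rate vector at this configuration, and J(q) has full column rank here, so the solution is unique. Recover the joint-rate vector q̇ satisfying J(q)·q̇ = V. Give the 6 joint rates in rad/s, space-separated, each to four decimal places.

-0.9330 0.9940 -0.8550 -0.9600 -0.3720 0.1080

o_n = [-0.3437, -0.5779, 0.3088]
J₁: ẑ×o_n = [0.5779, -0.3437, 0.0000], ω = ẑ
J2: z=[-0.9135, -0.4067, 0.0000] o=[-0.1302, 0.2923, 0.0000] → [-0.1256, 0.2821, 0.7081, -0.9135, -0.4067, 0.0000]
J3: z=[0.2504, -0.5624, 0.7880] o=[-0.0564, 0.1268, -0.1416] → [0.3020, -0.3392, -0.3380, 0.2504, -0.5624, 0.7880]
J4: z=[-0.2397, 0.7526, 0.6133] o=[-0.2621, -0.0726, 0.0226] → [0.5253, 0.0185, 0.1825, -0.2397, 0.7526, 0.6133]
J5: z=[-0.7551, -0.5416, 0.3695] o=[0.0796, -0.2823, 0.4135] → [0.1660, -0.2356, -0.0061, -0.7551, -0.5416, 0.3695]
J6: z=[-0.5759, 0.8173, 0.0211] o=[-0.2735, -0.5250, 0.1751] → [0.1104, 0.0755, 0.0878, -0.5759, 0.8173, 0.0211]
q̇ = J⁺·V = [-0.9330, 0.9940, -0.8550, -0.9600, -0.3720, 0.1080]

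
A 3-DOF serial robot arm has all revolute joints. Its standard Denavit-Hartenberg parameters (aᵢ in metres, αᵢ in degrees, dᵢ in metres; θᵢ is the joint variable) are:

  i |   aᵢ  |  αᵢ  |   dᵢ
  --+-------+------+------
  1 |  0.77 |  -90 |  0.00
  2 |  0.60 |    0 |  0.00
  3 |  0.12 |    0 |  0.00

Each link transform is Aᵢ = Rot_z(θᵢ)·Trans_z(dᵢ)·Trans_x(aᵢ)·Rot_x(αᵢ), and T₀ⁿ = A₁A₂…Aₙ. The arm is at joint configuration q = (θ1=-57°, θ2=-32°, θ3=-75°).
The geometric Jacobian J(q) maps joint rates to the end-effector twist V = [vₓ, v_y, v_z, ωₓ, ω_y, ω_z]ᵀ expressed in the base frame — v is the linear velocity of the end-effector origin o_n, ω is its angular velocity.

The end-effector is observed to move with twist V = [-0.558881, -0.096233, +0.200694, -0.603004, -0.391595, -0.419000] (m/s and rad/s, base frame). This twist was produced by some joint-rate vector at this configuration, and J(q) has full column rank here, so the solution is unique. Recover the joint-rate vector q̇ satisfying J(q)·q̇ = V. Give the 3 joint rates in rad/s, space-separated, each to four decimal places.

-0.4190 -0.4440 -0.2750

o_n = [0.6774, -1.0431, 0.4327]
J₁: ẑ×o_n = [1.0431, 0.6774, -0.0000], ω = ẑ
J2: z=[0.8387, 0.5446, 0.0000] o=[0.4194, -0.6458, 0.0000] → [0.2357, -0.3629, -0.4737, 0.8387, 0.5446, 0.0000]
J3: z=[0.8387, 0.5446, 0.0000] o=[0.6965, -1.0725, 0.3180] → [0.0625, -0.0962, 0.0351, 0.8387, 0.5446, 0.0000]
q̇ = J⁺·V = [-0.4190, -0.4440, -0.2750]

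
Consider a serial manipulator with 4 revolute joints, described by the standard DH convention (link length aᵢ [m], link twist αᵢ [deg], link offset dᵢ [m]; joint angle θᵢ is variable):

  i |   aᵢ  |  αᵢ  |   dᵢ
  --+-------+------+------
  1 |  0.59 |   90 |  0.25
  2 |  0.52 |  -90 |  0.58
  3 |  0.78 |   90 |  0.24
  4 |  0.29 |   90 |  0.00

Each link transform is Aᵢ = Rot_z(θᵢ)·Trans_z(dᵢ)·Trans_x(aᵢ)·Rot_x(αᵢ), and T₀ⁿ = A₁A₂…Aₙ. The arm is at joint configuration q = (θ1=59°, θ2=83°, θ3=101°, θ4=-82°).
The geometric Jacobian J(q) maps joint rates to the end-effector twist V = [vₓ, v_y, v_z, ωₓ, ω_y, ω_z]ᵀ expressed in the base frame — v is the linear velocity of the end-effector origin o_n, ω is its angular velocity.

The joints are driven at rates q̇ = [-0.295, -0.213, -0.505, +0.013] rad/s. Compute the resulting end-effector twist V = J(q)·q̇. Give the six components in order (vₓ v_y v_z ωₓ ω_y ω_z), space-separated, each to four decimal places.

0.1997 0.1029 0.3836 0.0743 0.5420 -0.3439

o_n = [0.1577, 0.6999, 0.6050]
J₁: ẑ×o_n = [-0.6999, 0.1577, 0.0000], ω = ẑ
J2: z=[0.8572, -0.5150, 0.0000] o=[0.3039, 0.5057, 0.2500] → [-0.1828, -0.3043, 0.0911, 0.8572, -0.5150, 0.0000]
J3: z=[-0.5112, -0.8508, 0.1219] o=[0.8337, 0.2613, 0.7661] → [0.0836, -0.1647, -0.7993, -0.5112, -0.8508, 0.1219]
J4: z=[-0.1019, 0.2008, 0.9743] o=[0.0453, 0.4359, 0.6477] → [-0.2657, 0.1051, -0.0495, -0.1019, 0.2008, 0.9743]
V = J·q̇ = [0.1997, 0.1029, 0.3836, 0.0743, 0.5420, -0.3439]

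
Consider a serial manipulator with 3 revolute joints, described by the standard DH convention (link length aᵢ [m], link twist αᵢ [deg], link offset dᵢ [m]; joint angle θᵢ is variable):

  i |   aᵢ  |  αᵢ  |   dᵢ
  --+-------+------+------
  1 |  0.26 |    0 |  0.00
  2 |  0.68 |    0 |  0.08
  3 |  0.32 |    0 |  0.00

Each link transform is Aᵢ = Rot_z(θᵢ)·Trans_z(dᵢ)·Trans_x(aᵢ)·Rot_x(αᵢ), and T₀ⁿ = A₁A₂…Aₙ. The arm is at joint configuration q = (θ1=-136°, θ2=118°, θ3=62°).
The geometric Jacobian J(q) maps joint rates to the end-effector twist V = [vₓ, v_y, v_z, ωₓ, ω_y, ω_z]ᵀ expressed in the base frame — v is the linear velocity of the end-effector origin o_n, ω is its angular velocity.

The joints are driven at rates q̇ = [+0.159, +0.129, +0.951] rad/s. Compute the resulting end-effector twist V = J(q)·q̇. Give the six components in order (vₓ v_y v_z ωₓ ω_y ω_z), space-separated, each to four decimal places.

-0.1862 0.4417 0.0000 0.0000 0.0000 1.2390

o_n = [0.6899, -0.1685, 0.0800]
J₁: ẑ×o_n = [0.1685, 0.6899, -0.0000], ω = ẑ
J2: z=[0.0000, 0.0000, 1.0000] o=[-0.1870, -0.1806, 0.0000] → [-0.0122, 0.8769, 0.0000, 0.0000, 0.0000, 1.0000]
J3: z=[0.0000, 0.0000, 1.0000] o=[0.4597, -0.3907, 0.0800] → [-0.2223, 0.2302, 0.0000, 0.0000, 0.0000, 1.0000]
V = J·q̇ = [-0.1862, 0.4417, 0.0000, 0.0000, 0.0000, 1.2390]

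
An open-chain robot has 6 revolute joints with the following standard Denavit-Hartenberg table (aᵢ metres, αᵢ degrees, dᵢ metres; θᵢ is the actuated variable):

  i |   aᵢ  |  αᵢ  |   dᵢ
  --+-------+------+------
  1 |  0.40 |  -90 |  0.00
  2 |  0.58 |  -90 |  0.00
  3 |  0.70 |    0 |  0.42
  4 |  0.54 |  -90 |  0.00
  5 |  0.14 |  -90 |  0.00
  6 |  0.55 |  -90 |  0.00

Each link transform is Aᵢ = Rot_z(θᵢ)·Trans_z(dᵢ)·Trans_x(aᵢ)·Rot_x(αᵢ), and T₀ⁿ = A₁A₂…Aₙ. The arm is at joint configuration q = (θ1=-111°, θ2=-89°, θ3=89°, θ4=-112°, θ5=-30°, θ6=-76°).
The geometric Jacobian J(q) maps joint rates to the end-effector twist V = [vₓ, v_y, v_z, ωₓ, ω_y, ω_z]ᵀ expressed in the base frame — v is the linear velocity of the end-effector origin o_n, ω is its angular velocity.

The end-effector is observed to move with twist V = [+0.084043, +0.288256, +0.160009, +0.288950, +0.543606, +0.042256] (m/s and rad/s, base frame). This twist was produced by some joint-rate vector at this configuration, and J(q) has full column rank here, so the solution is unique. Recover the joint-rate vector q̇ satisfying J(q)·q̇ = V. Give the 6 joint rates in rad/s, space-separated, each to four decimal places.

o_n = [-1.1810, -0.5995, 1.5055]
J₁: ẑ×o_n = [0.5995, -1.1810, 0.0000], ω = ẑ
J2: z=[0.9336, -0.3584, 0.0000] o=[-0.1433, -0.3734, 0.0000] → [-0.5395, -1.4055, -0.5829, 0.9336, -0.3584, 0.0000]
J3: z=[-0.3583, -0.9334, -0.0175] o=[-0.1470, -0.3829, 0.5799] → [-0.8678, 0.3497, -0.8876, -0.3583, -0.9334, -0.0175]
J4: z=[-0.3583, -0.9334, -0.0175] o=[-0.9509, -0.5243, 0.5848] → [-0.8608, 0.3339, -0.1878, -0.3583, -0.9334, -0.0175]
J5: z=[-0.8618, 0.3235, 0.3907] o=[-0.7571, -0.6080, 1.0818] → [0.1337, 0.1996, 0.1298, -0.8618, 0.3235, 0.3907]
J6: z=[0.4898, 0.7309, 0.4753] o=[-0.7386, -0.6922, 1.1922] → [0.1850, -0.3638, 0.3687, 0.4898, 0.7309, 0.4753]
q̇ = J⁺·V = [-0.2320, -0.2140, 0.2940, -0.2940, -0.1630, 0.7110]

-0.2320 -0.2140 0.2940 -0.2940 -0.1630 0.7110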